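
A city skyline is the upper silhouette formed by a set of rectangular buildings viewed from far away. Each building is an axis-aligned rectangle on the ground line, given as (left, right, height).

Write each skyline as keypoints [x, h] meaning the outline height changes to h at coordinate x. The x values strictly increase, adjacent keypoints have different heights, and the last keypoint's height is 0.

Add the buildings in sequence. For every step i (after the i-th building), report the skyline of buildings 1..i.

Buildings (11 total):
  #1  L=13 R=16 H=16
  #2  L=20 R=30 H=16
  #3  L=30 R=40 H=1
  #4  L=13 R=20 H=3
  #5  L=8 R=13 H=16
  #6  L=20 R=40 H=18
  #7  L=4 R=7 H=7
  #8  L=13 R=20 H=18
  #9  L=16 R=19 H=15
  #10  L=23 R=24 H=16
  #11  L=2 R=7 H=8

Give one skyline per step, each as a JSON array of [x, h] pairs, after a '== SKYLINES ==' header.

== SKYLINES ==
[[13,16],[16,0]]
[[13,16],[16,0],[20,16],[30,0]]
[[13,16],[16,0],[20,16],[30,1],[40,0]]
[[13,16],[16,3],[20,16],[30,1],[40,0]]
[[8,16],[16,3],[20,16],[30,1],[40,0]]
[[8,16],[16,3],[20,18],[40,0]]
[[4,7],[7,0],[8,16],[16,3],[20,18],[40,0]]
[[4,7],[7,0],[8,16],[13,18],[40,0]]
[[4,7],[7,0],[8,16],[13,18],[40,0]]
[[4,7],[7,0],[8,16],[13,18],[40,0]]
[[2,8],[7,0],[8,16],[13,18],[40,0]]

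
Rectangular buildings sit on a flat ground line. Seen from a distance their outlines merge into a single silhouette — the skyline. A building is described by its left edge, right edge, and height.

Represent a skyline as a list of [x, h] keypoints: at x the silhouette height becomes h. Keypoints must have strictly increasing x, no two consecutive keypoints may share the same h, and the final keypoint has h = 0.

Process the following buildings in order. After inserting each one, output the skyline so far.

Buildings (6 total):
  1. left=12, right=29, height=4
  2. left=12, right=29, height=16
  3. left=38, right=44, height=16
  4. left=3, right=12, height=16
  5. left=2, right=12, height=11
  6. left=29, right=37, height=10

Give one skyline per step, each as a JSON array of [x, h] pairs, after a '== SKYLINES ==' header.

== SKYLINES ==
[[12,4],[29,0]]
[[12,16],[29,0]]
[[12,16],[29,0],[38,16],[44,0]]
[[3,16],[29,0],[38,16],[44,0]]
[[2,11],[3,16],[29,0],[38,16],[44,0]]
[[2,11],[3,16],[29,10],[37,0],[38,16],[44,0]]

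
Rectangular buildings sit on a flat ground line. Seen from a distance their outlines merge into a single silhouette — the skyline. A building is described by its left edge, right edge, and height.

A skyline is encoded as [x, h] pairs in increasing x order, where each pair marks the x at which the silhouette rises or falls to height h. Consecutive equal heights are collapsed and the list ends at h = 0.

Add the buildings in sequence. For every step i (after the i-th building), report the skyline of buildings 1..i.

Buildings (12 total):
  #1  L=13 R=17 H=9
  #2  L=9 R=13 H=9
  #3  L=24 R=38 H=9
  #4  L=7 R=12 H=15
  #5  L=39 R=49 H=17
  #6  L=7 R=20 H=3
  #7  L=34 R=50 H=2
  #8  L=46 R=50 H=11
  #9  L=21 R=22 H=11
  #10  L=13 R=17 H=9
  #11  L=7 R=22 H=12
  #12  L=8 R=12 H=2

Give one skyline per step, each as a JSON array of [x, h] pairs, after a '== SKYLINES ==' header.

== SKYLINES ==
[[13,9],[17,0]]
[[9,9],[17,0]]
[[9,9],[17,0],[24,9],[38,0]]
[[7,15],[12,9],[17,0],[24,9],[38,0]]
[[7,15],[12,9],[17,0],[24,9],[38,0],[39,17],[49,0]]
[[7,15],[12,9],[17,3],[20,0],[24,9],[38,0],[39,17],[49,0]]
[[7,15],[12,9],[17,3],[20,0],[24,9],[38,2],[39,17],[49,2],[50,0]]
[[7,15],[12,9],[17,3],[20,0],[24,9],[38,2],[39,17],[49,11],[50,0]]
[[7,15],[12,9],[17,3],[20,0],[21,11],[22,0],[24,9],[38,2],[39,17],[49,11],[50,0]]
[[7,15],[12,9],[17,3],[20,0],[21,11],[22,0],[24,9],[38,2],[39,17],[49,11],[50,0]]
[[7,15],[12,12],[22,0],[24,9],[38,2],[39,17],[49,11],[50,0]]
[[7,15],[12,12],[22,0],[24,9],[38,2],[39,17],[49,11],[50,0]]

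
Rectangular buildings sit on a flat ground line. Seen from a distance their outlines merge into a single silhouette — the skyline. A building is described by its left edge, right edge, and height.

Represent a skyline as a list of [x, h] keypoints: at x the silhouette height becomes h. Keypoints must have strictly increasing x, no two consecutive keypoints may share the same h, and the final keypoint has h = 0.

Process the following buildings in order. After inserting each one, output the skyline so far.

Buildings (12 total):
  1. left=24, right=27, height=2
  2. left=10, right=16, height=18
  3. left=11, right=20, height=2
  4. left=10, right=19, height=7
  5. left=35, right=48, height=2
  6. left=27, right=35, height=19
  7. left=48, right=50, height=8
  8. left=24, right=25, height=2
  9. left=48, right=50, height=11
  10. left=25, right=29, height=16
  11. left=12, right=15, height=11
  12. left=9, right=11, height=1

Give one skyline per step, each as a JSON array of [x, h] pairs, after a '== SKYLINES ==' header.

== SKYLINES ==
[[24,2],[27,0]]
[[10,18],[16,0],[24,2],[27,0]]
[[10,18],[16,2],[20,0],[24,2],[27,0]]
[[10,18],[16,7],[19,2],[20,0],[24,2],[27,0]]
[[10,18],[16,7],[19,2],[20,0],[24,2],[27,0],[35,2],[48,0]]
[[10,18],[16,7],[19,2],[20,0],[24,2],[27,19],[35,2],[48,0]]
[[10,18],[16,7],[19,2],[20,0],[24,2],[27,19],[35,2],[48,8],[50,0]]
[[10,18],[16,7],[19,2],[20,0],[24,2],[27,19],[35,2],[48,8],[50,0]]
[[10,18],[16,7],[19,2],[20,0],[24,2],[27,19],[35,2],[48,11],[50,0]]
[[10,18],[16,7],[19,2],[20,0],[24,2],[25,16],[27,19],[35,2],[48,11],[50,0]]
[[10,18],[16,7],[19,2],[20,0],[24,2],[25,16],[27,19],[35,2],[48,11],[50,0]]
[[9,1],[10,18],[16,7],[19,2],[20,0],[24,2],[25,16],[27,19],[35,2],[48,11],[50,0]]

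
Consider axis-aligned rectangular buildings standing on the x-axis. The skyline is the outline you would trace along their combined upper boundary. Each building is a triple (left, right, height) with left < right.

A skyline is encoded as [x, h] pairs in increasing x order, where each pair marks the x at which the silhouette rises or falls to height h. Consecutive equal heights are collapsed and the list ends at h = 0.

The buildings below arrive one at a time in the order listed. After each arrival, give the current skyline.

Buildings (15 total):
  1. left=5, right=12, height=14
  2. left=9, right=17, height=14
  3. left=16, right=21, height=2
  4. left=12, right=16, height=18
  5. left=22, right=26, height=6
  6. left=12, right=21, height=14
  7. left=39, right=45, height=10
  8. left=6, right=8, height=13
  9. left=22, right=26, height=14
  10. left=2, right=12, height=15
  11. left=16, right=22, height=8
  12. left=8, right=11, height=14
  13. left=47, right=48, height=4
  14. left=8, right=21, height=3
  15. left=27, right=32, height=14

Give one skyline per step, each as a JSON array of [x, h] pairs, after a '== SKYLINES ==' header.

== SKYLINES ==
[[5,14],[12,0]]
[[5,14],[17,0]]
[[5,14],[17,2],[21,0]]
[[5,14],[12,18],[16,14],[17,2],[21,0]]
[[5,14],[12,18],[16,14],[17,2],[21,0],[22,6],[26,0]]
[[5,14],[12,18],[16,14],[21,0],[22,6],[26,0]]
[[5,14],[12,18],[16,14],[21,0],[22,6],[26,0],[39,10],[45,0]]
[[5,14],[12,18],[16,14],[21,0],[22,6],[26,0],[39,10],[45,0]]
[[5,14],[12,18],[16,14],[21,0],[22,14],[26,0],[39,10],[45,0]]
[[2,15],[12,18],[16,14],[21,0],[22,14],[26,0],[39,10],[45,0]]
[[2,15],[12,18],[16,14],[21,8],[22,14],[26,0],[39,10],[45,0]]
[[2,15],[12,18],[16,14],[21,8],[22,14],[26,0],[39,10],[45,0]]
[[2,15],[12,18],[16,14],[21,8],[22,14],[26,0],[39,10],[45,0],[47,4],[48,0]]
[[2,15],[12,18],[16,14],[21,8],[22,14],[26,0],[39,10],[45,0],[47,4],[48,0]]
[[2,15],[12,18],[16,14],[21,8],[22,14],[26,0],[27,14],[32,0],[39,10],[45,0],[47,4],[48,0]]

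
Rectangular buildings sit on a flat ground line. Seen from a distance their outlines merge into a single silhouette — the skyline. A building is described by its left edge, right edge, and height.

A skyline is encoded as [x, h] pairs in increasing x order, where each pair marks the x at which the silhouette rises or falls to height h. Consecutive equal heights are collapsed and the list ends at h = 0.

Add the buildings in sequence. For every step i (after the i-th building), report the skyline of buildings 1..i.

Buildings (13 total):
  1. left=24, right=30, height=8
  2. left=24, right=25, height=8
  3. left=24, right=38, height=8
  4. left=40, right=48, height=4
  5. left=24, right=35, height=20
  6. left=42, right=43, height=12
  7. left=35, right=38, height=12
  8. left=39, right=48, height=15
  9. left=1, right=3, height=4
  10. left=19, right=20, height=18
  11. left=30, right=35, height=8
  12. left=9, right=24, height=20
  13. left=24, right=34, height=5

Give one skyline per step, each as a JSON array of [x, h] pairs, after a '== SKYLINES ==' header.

== SKYLINES ==
[[24,8],[30,0]]
[[24,8],[30,0]]
[[24,8],[38,0]]
[[24,8],[38,0],[40,4],[48,0]]
[[24,20],[35,8],[38,0],[40,4],[48,0]]
[[24,20],[35,8],[38,0],[40,4],[42,12],[43,4],[48,0]]
[[24,20],[35,12],[38,0],[40,4],[42,12],[43,4],[48,0]]
[[24,20],[35,12],[38,0],[39,15],[48,0]]
[[1,4],[3,0],[24,20],[35,12],[38,0],[39,15],[48,0]]
[[1,4],[3,0],[19,18],[20,0],[24,20],[35,12],[38,0],[39,15],[48,0]]
[[1,4],[3,0],[19,18],[20,0],[24,20],[35,12],[38,0],[39,15],[48,0]]
[[1,4],[3,0],[9,20],[35,12],[38,0],[39,15],[48,0]]
[[1,4],[3,0],[9,20],[35,12],[38,0],[39,15],[48,0]]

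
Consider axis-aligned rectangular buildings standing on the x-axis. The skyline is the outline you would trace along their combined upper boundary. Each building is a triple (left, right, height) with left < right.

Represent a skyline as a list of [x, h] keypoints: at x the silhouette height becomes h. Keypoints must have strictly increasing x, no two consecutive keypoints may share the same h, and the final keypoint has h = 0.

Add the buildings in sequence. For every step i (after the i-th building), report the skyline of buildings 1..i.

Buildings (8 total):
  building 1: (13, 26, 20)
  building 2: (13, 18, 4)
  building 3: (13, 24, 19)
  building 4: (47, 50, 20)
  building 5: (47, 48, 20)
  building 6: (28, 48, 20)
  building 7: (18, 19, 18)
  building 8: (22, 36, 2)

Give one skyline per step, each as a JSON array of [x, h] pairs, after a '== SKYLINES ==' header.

== SKYLINES ==
[[13,20],[26,0]]
[[13,20],[26,0]]
[[13,20],[26,0]]
[[13,20],[26,0],[47,20],[50,0]]
[[13,20],[26,0],[47,20],[50,0]]
[[13,20],[26,0],[28,20],[50,0]]
[[13,20],[26,0],[28,20],[50,0]]
[[13,20],[26,2],[28,20],[50,0]]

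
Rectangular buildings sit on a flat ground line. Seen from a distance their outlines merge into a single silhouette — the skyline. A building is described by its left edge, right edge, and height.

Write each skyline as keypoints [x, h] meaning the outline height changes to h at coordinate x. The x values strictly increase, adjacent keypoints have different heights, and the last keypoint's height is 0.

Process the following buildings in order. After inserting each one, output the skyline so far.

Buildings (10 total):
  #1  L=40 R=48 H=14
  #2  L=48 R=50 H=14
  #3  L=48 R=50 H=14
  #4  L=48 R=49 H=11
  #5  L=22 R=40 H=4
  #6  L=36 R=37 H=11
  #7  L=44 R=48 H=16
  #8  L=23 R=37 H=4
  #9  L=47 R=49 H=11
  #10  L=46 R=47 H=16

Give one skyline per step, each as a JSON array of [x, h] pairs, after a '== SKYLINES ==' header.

== SKYLINES ==
[[40,14],[48,0]]
[[40,14],[50,0]]
[[40,14],[50,0]]
[[40,14],[50,0]]
[[22,4],[40,14],[50,0]]
[[22,4],[36,11],[37,4],[40,14],[50,0]]
[[22,4],[36,11],[37,4],[40,14],[44,16],[48,14],[50,0]]
[[22,4],[36,11],[37,4],[40,14],[44,16],[48,14],[50,0]]
[[22,4],[36,11],[37,4],[40,14],[44,16],[48,14],[50,0]]
[[22,4],[36,11],[37,4],[40,14],[44,16],[48,14],[50,0]]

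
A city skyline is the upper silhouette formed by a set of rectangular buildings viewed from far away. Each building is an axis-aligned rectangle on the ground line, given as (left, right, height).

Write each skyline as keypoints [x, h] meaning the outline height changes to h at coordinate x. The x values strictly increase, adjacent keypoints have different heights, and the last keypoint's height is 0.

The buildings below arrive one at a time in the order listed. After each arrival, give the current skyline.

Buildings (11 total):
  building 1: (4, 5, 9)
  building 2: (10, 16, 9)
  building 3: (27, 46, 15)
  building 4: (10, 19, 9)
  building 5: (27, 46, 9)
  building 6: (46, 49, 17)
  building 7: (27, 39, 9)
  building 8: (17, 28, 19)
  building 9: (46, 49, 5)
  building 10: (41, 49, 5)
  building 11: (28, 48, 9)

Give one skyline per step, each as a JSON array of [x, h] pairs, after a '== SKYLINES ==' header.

== SKYLINES ==
[[4,9],[5,0]]
[[4,9],[5,0],[10,9],[16,0]]
[[4,9],[5,0],[10,9],[16,0],[27,15],[46,0]]
[[4,9],[5,0],[10,9],[19,0],[27,15],[46,0]]
[[4,9],[5,0],[10,9],[19,0],[27,15],[46,0]]
[[4,9],[5,0],[10,9],[19,0],[27,15],[46,17],[49,0]]
[[4,9],[5,0],[10,9],[19,0],[27,15],[46,17],[49,0]]
[[4,9],[5,0],[10,9],[17,19],[28,15],[46,17],[49,0]]
[[4,9],[5,0],[10,9],[17,19],[28,15],[46,17],[49,0]]
[[4,9],[5,0],[10,9],[17,19],[28,15],[46,17],[49,0]]
[[4,9],[5,0],[10,9],[17,19],[28,15],[46,17],[49,0]]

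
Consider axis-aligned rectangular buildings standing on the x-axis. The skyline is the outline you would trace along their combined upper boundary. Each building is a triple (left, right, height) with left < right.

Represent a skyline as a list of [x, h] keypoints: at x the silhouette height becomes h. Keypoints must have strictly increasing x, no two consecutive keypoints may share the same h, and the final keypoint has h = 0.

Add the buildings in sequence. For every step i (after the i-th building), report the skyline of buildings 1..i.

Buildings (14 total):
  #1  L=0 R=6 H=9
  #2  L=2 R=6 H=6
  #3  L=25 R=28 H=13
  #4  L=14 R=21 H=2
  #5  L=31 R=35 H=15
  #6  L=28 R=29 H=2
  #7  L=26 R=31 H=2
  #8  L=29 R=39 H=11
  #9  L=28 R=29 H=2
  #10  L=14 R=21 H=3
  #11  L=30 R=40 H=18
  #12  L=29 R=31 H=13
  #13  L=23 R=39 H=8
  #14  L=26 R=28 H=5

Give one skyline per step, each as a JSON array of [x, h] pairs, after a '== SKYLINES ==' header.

== SKYLINES ==
[[0,9],[6,0]]
[[0,9],[6,0]]
[[0,9],[6,0],[25,13],[28,0]]
[[0,9],[6,0],[14,2],[21,0],[25,13],[28,0]]
[[0,9],[6,0],[14,2],[21,0],[25,13],[28,0],[31,15],[35,0]]
[[0,9],[6,0],[14,2],[21,0],[25,13],[28,2],[29,0],[31,15],[35,0]]
[[0,9],[6,0],[14,2],[21,0],[25,13],[28,2],[31,15],[35,0]]
[[0,9],[6,0],[14,2],[21,0],[25,13],[28,2],[29,11],[31,15],[35,11],[39,0]]
[[0,9],[6,0],[14,2],[21,0],[25,13],[28,2],[29,11],[31,15],[35,11],[39,0]]
[[0,9],[6,0],[14,3],[21,0],[25,13],[28,2],[29,11],[31,15],[35,11],[39,0]]
[[0,9],[6,0],[14,3],[21,0],[25,13],[28,2],[29,11],[30,18],[40,0]]
[[0,9],[6,0],[14,3],[21,0],[25,13],[28,2],[29,13],[30,18],[40,0]]
[[0,9],[6,0],[14,3],[21,0],[23,8],[25,13],[28,8],[29,13],[30,18],[40,0]]
[[0,9],[6,0],[14,3],[21,0],[23,8],[25,13],[28,8],[29,13],[30,18],[40,0]]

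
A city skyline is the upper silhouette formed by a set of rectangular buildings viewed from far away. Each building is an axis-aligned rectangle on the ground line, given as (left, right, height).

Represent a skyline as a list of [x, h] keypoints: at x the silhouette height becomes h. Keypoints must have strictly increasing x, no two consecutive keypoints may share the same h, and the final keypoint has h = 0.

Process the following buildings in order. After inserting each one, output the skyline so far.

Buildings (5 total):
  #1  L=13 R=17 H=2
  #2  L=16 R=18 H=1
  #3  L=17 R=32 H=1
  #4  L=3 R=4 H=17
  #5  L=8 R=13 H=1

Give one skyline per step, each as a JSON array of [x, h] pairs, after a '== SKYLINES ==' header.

== SKYLINES ==
[[13,2],[17,0]]
[[13,2],[17,1],[18,0]]
[[13,2],[17,1],[32,0]]
[[3,17],[4,0],[13,2],[17,1],[32,0]]
[[3,17],[4,0],[8,1],[13,2],[17,1],[32,0]]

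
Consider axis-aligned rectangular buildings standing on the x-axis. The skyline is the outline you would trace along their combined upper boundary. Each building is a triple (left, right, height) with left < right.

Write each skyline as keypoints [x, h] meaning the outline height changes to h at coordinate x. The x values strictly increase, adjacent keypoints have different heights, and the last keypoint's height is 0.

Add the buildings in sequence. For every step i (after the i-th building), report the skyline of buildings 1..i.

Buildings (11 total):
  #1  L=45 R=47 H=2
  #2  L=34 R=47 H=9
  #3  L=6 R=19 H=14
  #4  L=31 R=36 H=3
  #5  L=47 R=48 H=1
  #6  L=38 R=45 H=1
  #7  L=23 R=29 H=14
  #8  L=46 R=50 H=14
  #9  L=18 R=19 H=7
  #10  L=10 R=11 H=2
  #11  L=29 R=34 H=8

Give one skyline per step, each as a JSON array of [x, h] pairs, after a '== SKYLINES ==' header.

== SKYLINES ==
[[45,2],[47,0]]
[[34,9],[47,0]]
[[6,14],[19,0],[34,9],[47,0]]
[[6,14],[19,0],[31,3],[34,9],[47,0]]
[[6,14],[19,0],[31,3],[34,9],[47,1],[48,0]]
[[6,14],[19,0],[31,3],[34,9],[47,1],[48,0]]
[[6,14],[19,0],[23,14],[29,0],[31,3],[34,9],[47,1],[48,0]]
[[6,14],[19,0],[23,14],[29,0],[31,3],[34,9],[46,14],[50,0]]
[[6,14],[19,0],[23,14],[29,0],[31,3],[34,9],[46,14],[50,0]]
[[6,14],[19,0],[23,14],[29,0],[31,3],[34,9],[46,14],[50,0]]
[[6,14],[19,0],[23,14],[29,8],[34,9],[46,14],[50,0]]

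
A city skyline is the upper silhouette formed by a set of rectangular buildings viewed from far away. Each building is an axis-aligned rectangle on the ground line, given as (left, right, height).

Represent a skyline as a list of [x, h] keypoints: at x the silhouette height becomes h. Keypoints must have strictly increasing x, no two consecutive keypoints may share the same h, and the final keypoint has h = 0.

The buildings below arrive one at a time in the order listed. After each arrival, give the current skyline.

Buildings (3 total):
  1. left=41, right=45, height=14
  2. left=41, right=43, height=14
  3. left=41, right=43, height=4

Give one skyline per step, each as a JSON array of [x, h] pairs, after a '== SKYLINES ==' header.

== SKYLINES ==
[[41,14],[45,0]]
[[41,14],[45,0]]
[[41,14],[45,0]]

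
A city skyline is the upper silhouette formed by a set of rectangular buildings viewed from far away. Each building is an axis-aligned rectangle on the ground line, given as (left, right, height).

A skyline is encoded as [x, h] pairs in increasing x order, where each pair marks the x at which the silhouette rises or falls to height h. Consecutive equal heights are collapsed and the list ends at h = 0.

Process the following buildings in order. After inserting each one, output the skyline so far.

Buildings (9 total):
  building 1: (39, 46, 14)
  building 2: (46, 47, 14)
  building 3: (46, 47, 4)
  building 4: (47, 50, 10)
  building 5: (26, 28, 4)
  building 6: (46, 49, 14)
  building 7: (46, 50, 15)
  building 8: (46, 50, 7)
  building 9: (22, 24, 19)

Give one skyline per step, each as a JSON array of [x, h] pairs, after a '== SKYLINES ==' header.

== SKYLINES ==
[[39,14],[46,0]]
[[39,14],[47,0]]
[[39,14],[47,0]]
[[39,14],[47,10],[50,0]]
[[26,4],[28,0],[39,14],[47,10],[50,0]]
[[26,4],[28,0],[39,14],[49,10],[50,0]]
[[26,4],[28,0],[39,14],[46,15],[50,0]]
[[26,4],[28,0],[39,14],[46,15],[50,0]]
[[22,19],[24,0],[26,4],[28,0],[39,14],[46,15],[50,0]]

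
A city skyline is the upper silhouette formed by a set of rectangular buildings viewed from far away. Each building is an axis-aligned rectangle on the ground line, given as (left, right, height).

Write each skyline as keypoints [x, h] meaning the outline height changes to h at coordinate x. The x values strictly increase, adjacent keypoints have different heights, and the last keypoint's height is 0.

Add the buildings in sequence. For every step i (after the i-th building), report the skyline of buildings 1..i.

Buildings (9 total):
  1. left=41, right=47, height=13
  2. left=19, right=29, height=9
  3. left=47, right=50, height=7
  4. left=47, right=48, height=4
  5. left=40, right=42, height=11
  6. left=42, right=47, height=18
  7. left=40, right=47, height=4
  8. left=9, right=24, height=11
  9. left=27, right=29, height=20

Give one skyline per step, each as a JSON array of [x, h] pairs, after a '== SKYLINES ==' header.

== SKYLINES ==
[[41,13],[47,0]]
[[19,9],[29,0],[41,13],[47,0]]
[[19,9],[29,0],[41,13],[47,7],[50,0]]
[[19,9],[29,0],[41,13],[47,7],[50,0]]
[[19,9],[29,0],[40,11],[41,13],[47,7],[50,0]]
[[19,9],[29,0],[40,11],[41,13],[42,18],[47,7],[50,0]]
[[19,9],[29,0],[40,11],[41,13],[42,18],[47,7],[50,0]]
[[9,11],[24,9],[29,0],[40,11],[41,13],[42,18],[47,7],[50,0]]
[[9,11],[24,9],[27,20],[29,0],[40,11],[41,13],[42,18],[47,7],[50,0]]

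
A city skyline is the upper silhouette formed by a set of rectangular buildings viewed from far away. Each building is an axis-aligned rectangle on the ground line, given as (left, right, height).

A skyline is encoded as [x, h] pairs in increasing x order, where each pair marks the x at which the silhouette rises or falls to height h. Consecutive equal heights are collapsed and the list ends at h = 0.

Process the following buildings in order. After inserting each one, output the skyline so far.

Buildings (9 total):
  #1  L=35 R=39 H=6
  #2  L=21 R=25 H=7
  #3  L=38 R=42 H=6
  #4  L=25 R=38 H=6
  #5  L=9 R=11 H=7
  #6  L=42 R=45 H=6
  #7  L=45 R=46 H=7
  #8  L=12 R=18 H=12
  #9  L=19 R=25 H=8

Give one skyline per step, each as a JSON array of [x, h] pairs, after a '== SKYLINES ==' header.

== SKYLINES ==
[[35,6],[39,0]]
[[21,7],[25,0],[35,6],[39,0]]
[[21,7],[25,0],[35,6],[42,0]]
[[21,7],[25,6],[42,0]]
[[9,7],[11,0],[21,7],[25,6],[42,0]]
[[9,7],[11,0],[21,7],[25,6],[45,0]]
[[9,7],[11,0],[21,7],[25,6],[45,7],[46,0]]
[[9,7],[11,0],[12,12],[18,0],[21,7],[25,6],[45,7],[46,0]]
[[9,7],[11,0],[12,12],[18,0],[19,8],[25,6],[45,7],[46,0]]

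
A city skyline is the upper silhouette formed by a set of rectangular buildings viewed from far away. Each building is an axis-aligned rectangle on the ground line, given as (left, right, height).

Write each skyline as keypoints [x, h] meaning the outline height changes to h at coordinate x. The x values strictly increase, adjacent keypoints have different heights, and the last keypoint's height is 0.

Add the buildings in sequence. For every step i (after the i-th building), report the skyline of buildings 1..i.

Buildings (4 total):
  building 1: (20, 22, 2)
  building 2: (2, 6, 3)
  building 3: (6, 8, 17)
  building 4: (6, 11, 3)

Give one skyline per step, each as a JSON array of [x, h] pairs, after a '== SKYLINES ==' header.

== SKYLINES ==
[[20,2],[22,0]]
[[2,3],[6,0],[20,2],[22,0]]
[[2,3],[6,17],[8,0],[20,2],[22,0]]
[[2,3],[6,17],[8,3],[11,0],[20,2],[22,0]]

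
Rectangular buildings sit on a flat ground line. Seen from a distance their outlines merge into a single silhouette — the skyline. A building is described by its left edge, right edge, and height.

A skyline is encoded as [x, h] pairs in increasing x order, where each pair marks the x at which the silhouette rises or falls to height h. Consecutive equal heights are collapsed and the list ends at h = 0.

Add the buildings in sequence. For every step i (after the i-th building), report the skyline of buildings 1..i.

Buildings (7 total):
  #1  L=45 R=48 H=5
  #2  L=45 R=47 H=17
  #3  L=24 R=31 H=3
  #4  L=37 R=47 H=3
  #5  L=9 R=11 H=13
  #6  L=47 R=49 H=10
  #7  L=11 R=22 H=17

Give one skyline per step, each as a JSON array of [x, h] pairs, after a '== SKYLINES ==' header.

== SKYLINES ==
[[45,5],[48,0]]
[[45,17],[47,5],[48,0]]
[[24,3],[31,0],[45,17],[47,5],[48,0]]
[[24,3],[31,0],[37,3],[45,17],[47,5],[48,0]]
[[9,13],[11,0],[24,3],[31,0],[37,3],[45,17],[47,5],[48,0]]
[[9,13],[11,0],[24,3],[31,0],[37,3],[45,17],[47,10],[49,0]]
[[9,13],[11,17],[22,0],[24,3],[31,0],[37,3],[45,17],[47,10],[49,0]]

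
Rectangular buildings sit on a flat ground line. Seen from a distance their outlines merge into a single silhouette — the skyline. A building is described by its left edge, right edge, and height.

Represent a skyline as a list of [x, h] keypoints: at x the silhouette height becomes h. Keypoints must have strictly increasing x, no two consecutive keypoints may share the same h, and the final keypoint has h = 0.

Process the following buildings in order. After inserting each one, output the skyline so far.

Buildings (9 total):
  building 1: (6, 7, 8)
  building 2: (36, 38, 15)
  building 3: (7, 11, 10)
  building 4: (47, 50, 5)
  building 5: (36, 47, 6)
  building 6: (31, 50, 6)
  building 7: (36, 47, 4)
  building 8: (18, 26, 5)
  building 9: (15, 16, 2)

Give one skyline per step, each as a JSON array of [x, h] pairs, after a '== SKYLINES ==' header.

== SKYLINES ==
[[6,8],[7,0]]
[[6,8],[7,0],[36,15],[38,0]]
[[6,8],[7,10],[11,0],[36,15],[38,0]]
[[6,8],[7,10],[11,0],[36,15],[38,0],[47,5],[50,0]]
[[6,8],[7,10],[11,0],[36,15],[38,6],[47,5],[50,0]]
[[6,8],[7,10],[11,0],[31,6],[36,15],[38,6],[50,0]]
[[6,8],[7,10],[11,0],[31,6],[36,15],[38,6],[50,0]]
[[6,8],[7,10],[11,0],[18,5],[26,0],[31,6],[36,15],[38,6],[50,0]]
[[6,8],[7,10],[11,0],[15,2],[16,0],[18,5],[26,0],[31,6],[36,15],[38,6],[50,0]]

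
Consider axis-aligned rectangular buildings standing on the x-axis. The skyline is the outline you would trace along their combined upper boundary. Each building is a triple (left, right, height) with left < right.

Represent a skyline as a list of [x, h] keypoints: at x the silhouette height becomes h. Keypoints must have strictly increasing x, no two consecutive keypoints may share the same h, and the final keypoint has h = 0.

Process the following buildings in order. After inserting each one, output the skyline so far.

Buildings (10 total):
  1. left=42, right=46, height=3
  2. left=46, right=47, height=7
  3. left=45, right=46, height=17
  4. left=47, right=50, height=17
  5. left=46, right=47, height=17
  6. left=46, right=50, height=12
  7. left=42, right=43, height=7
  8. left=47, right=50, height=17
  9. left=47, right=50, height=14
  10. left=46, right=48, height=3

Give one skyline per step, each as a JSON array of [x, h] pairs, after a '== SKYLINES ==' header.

== SKYLINES ==
[[42,3],[46,0]]
[[42,3],[46,7],[47,0]]
[[42,3],[45,17],[46,7],[47,0]]
[[42,3],[45,17],[46,7],[47,17],[50,0]]
[[42,3],[45,17],[50,0]]
[[42,3],[45,17],[50,0]]
[[42,7],[43,3],[45,17],[50,0]]
[[42,7],[43,3],[45,17],[50,0]]
[[42,7],[43,3],[45,17],[50,0]]
[[42,7],[43,3],[45,17],[50,0]]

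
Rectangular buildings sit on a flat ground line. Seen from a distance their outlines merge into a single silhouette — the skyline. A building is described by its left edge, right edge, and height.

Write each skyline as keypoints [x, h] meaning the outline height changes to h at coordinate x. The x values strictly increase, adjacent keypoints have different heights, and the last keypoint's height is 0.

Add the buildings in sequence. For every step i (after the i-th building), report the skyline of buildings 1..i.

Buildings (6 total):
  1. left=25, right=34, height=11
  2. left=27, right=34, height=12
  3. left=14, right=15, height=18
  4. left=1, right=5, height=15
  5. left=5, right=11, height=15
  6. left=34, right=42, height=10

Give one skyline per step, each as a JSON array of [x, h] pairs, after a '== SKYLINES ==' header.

== SKYLINES ==
[[25,11],[34,0]]
[[25,11],[27,12],[34,0]]
[[14,18],[15,0],[25,11],[27,12],[34,0]]
[[1,15],[5,0],[14,18],[15,0],[25,11],[27,12],[34,0]]
[[1,15],[11,0],[14,18],[15,0],[25,11],[27,12],[34,0]]
[[1,15],[11,0],[14,18],[15,0],[25,11],[27,12],[34,10],[42,0]]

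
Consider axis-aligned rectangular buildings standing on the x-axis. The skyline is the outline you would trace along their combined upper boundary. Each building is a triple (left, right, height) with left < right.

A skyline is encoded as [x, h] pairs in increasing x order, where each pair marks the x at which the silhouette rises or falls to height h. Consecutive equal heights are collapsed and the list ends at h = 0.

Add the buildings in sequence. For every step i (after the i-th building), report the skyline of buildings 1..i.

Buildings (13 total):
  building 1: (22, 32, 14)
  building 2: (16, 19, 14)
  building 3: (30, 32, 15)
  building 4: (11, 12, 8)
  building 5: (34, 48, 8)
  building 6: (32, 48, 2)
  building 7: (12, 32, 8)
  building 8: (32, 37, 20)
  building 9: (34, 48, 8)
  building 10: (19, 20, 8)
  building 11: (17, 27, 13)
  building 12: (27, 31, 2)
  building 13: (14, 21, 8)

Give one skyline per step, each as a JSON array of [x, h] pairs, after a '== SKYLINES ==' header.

== SKYLINES ==
[[22,14],[32,0]]
[[16,14],[19,0],[22,14],[32,0]]
[[16,14],[19,0],[22,14],[30,15],[32,0]]
[[11,8],[12,0],[16,14],[19,0],[22,14],[30,15],[32,0]]
[[11,8],[12,0],[16,14],[19,0],[22,14],[30,15],[32,0],[34,8],[48,0]]
[[11,8],[12,0],[16,14],[19,0],[22,14],[30,15],[32,2],[34,8],[48,0]]
[[11,8],[16,14],[19,8],[22,14],[30,15],[32,2],[34,8],[48,0]]
[[11,8],[16,14],[19,8],[22,14],[30,15],[32,20],[37,8],[48,0]]
[[11,8],[16,14],[19,8],[22,14],[30,15],[32,20],[37,8],[48,0]]
[[11,8],[16,14],[19,8],[22,14],[30,15],[32,20],[37,8],[48,0]]
[[11,8],[16,14],[19,13],[22,14],[30,15],[32,20],[37,8],[48,0]]
[[11,8],[16,14],[19,13],[22,14],[30,15],[32,20],[37,8],[48,0]]
[[11,8],[16,14],[19,13],[22,14],[30,15],[32,20],[37,8],[48,0]]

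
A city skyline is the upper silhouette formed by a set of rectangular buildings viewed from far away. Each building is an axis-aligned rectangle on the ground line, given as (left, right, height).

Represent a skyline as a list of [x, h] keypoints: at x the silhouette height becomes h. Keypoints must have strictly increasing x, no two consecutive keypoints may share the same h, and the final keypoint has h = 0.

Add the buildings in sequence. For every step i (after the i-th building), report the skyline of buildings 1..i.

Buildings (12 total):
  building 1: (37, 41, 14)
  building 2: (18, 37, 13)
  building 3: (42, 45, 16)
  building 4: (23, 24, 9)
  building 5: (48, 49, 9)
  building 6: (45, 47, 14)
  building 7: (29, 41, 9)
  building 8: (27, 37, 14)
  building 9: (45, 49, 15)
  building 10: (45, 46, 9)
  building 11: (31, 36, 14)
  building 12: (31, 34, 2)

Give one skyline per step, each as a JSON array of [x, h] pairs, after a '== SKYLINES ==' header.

== SKYLINES ==
[[37,14],[41,0]]
[[18,13],[37,14],[41,0]]
[[18,13],[37,14],[41,0],[42,16],[45,0]]
[[18,13],[37,14],[41,0],[42,16],[45,0]]
[[18,13],[37,14],[41,0],[42,16],[45,0],[48,9],[49,0]]
[[18,13],[37,14],[41,0],[42,16],[45,14],[47,0],[48,9],[49,0]]
[[18,13],[37,14],[41,0],[42,16],[45,14],[47,0],[48,9],[49,0]]
[[18,13],[27,14],[41,0],[42,16],[45,14],[47,0],[48,9],[49,0]]
[[18,13],[27,14],[41,0],[42,16],[45,15],[49,0]]
[[18,13],[27,14],[41,0],[42,16],[45,15],[49,0]]
[[18,13],[27,14],[41,0],[42,16],[45,15],[49,0]]
[[18,13],[27,14],[41,0],[42,16],[45,15],[49,0]]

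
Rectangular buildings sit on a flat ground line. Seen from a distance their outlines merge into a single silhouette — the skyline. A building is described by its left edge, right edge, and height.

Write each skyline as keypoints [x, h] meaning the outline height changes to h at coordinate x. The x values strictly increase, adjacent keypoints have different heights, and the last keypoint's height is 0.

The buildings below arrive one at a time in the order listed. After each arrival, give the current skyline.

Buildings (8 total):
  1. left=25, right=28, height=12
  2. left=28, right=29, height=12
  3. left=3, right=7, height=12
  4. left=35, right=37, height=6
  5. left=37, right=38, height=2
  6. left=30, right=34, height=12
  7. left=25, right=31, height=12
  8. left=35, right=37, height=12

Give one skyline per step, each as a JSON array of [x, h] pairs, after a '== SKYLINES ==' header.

== SKYLINES ==
[[25,12],[28,0]]
[[25,12],[29,0]]
[[3,12],[7,0],[25,12],[29,0]]
[[3,12],[7,0],[25,12],[29,0],[35,6],[37,0]]
[[3,12],[7,0],[25,12],[29,0],[35,6],[37,2],[38,0]]
[[3,12],[7,0],[25,12],[29,0],[30,12],[34,0],[35,6],[37,2],[38,0]]
[[3,12],[7,0],[25,12],[34,0],[35,6],[37,2],[38,0]]
[[3,12],[7,0],[25,12],[34,0],[35,12],[37,2],[38,0]]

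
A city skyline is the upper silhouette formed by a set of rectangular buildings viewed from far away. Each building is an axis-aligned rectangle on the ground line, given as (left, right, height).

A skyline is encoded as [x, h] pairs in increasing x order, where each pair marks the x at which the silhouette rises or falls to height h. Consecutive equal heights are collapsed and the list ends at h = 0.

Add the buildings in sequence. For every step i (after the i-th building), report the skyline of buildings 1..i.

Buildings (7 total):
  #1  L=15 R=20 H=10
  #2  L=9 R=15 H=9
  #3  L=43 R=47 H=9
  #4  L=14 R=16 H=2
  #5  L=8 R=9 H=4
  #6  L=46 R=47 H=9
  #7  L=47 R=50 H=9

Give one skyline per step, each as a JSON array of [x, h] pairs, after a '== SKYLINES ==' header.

== SKYLINES ==
[[15,10],[20,0]]
[[9,9],[15,10],[20,0]]
[[9,9],[15,10],[20,0],[43,9],[47,0]]
[[9,9],[15,10],[20,0],[43,9],[47,0]]
[[8,4],[9,9],[15,10],[20,0],[43,9],[47,0]]
[[8,4],[9,9],[15,10],[20,0],[43,9],[47,0]]
[[8,4],[9,9],[15,10],[20,0],[43,9],[50,0]]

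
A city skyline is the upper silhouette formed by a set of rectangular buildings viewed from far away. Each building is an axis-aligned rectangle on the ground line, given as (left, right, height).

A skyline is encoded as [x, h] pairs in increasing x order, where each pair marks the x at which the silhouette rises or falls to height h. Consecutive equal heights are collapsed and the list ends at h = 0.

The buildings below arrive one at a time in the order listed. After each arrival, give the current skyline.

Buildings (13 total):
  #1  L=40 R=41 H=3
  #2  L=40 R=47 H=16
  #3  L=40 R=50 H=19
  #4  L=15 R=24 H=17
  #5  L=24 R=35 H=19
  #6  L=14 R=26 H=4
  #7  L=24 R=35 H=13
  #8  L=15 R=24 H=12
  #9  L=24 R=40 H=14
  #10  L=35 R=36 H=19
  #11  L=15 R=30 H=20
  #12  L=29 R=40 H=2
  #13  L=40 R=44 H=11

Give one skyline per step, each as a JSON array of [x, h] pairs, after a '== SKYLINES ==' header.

== SKYLINES ==
[[40,3],[41,0]]
[[40,16],[47,0]]
[[40,19],[50,0]]
[[15,17],[24,0],[40,19],[50,0]]
[[15,17],[24,19],[35,0],[40,19],[50,0]]
[[14,4],[15,17],[24,19],[35,0],[40,19],[50,0]]
[[14,4],[15,17],[24,19],[35,0],[40,19],[50,0]]
[[14,4],[15,17],[24,19],[35,0],[40,19],[50,0]]
[[14,4],[15,17],[24,19],[35,14],[40,19],[50,0]]
[[14,4],[15,17],[24,19],[36,14],[40,19],[50,0]]
[[14,4],[15,20],[30,19],[36,14],[40,19],[50,0]]
[[14,4],[15,20],[30,19],[36,14],[40,19],[50,0]]
[[14,4],[15,20],[30,19],[36,14],[40,19],[50,0]]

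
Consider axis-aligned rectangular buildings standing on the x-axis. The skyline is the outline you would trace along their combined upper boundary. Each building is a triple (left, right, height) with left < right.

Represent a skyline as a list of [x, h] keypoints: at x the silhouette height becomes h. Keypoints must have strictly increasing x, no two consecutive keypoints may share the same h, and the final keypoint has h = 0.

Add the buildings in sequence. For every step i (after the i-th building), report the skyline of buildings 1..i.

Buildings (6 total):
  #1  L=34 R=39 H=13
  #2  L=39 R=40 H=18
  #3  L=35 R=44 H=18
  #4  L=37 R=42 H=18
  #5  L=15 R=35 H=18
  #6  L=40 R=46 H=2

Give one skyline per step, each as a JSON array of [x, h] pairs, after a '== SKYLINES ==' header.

== SKYLINES ==
[[34,13],[39,0]]
[[34,13],[39,18],[40,0]]
[[34,13],[35,18],[44,0]]
[[34,13],[35,18],[44,0]]
[[15,18],[44,0]]
[[15,18],[44,2],[46,0]]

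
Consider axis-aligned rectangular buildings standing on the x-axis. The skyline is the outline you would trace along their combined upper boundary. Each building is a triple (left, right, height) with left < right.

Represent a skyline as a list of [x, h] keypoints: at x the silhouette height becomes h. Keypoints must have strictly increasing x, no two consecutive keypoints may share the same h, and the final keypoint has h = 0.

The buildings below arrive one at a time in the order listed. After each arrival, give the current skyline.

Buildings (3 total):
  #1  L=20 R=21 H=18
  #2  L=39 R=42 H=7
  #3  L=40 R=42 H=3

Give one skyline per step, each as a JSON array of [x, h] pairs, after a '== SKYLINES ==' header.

== SKYLINES ==
[[20,18],[21,0]]
[[20,18],[21,0],[39,7],[42,0]]
[[20,18],[21,0],[39,7],[42,0]]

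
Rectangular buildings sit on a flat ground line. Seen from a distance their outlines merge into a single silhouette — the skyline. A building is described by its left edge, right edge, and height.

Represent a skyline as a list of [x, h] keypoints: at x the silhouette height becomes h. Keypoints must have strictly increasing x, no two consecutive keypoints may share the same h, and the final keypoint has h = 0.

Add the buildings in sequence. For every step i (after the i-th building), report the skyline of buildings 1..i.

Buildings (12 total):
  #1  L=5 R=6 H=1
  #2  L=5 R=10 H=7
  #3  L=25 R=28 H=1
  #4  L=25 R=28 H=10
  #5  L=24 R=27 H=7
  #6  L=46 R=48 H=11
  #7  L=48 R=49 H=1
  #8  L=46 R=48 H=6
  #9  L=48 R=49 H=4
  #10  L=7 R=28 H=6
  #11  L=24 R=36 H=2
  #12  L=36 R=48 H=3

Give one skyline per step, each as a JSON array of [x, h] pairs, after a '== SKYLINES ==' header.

== SKYLINES ==
[[5,1],[6,0]]
[[5,7],[10,0]]
[[5,7],[10,0],[25,1],[28,0]]
[[5,7],[10,0],[25,10],[28,0]]
[[5,7],[10,0],[24,7],[25,10],[28,0]]
[[5,7],[10,0],[24,7],[25,10],[28,0],[46,11],[48,0]]
[[5,7],[10,0],[24,7],[25,10],[28,0],[46,11],[48,1],[49,0]]
[[5,7],[10,0],[24,7],[25,10],[28,0],[46,11],[48,1],[49,0]]
[[5,7],[10,0],[24,7],[25,10],[28,0],[46,11],[48,4],[49,0]]
[[5,7],[10,6],[24,7],[25,10],[28,0],[46,11],[48,4],[49,0]]
[[5,7],[10,6],[24,7],[25,10],[28,2],[36,0],[46,11],[48,4],[49,0]]
[[5,7],[10,6],[24,7],[25,10],[28,2],[36,3],[46,11],[48,4],[49,0]]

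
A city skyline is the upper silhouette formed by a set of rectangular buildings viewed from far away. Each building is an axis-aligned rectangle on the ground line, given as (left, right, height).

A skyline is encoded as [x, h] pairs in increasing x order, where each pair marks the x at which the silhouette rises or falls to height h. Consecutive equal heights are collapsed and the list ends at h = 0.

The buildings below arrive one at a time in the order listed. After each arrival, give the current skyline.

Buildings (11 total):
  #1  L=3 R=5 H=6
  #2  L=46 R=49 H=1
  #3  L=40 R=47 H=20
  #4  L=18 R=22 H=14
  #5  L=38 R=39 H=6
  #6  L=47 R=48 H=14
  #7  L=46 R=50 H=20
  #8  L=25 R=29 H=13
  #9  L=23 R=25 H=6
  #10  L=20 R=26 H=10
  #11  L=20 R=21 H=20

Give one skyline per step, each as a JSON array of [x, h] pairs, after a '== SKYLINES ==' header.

== SKYLINES ==
[[3,6],[5,0]]
[[3,6],[5,0],[46,1],[49,0]]
[[3,6],[5,0],[40,20],[47,1],[49,0]]
[[3,6],[5,0],[18,14],[22,0],[40,20],[47,1],[49,0]]
[[3,6],[5,0],[18,14],[22,0],[38,6],[39,0],[40,20],[47,1],[49,0]]
[[3,6],[5,0],[18,14],[22,0],[38,6],[39,0],[40,20],[47,14],[48,1],[49,0]]
[[3,6],[5,0],[18,14],[22,0],[38,6],[39,0],[40,20],[50,0]]
[[3,6],[5,0],[18,14],[22,0],[25,13],[29,0],[38,6],[39,0],[40,20],[50,0]]
[[3,6],[5,0],[18,14],[22,0],[23,6],[25,13],[29,0],[38,6],[39,0],[40,20],[50,0]]
[[3,6],[5,0],[18,14],[22,10],[25,13],[29,0],[38,6],[39,0],[40,20],[50,0]]
[[3,6],[5,0],[18,14],[20,20],[21,14],[22,10],[25,13],[29,0],[38,6],[39,0],[40,20],[50,0]]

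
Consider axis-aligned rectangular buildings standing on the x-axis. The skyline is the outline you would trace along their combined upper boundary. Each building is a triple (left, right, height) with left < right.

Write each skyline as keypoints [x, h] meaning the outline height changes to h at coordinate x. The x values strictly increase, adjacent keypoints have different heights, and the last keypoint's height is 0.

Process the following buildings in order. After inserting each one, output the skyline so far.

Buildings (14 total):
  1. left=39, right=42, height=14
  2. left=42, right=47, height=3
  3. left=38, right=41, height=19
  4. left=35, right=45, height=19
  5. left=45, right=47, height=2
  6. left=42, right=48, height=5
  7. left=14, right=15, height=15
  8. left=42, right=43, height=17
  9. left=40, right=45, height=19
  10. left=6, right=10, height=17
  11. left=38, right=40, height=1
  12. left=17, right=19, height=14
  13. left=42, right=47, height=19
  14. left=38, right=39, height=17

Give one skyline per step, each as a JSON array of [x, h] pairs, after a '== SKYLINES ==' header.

== SKYLINES ==
[[39,14],[42,0]]
[[39,14],[42,3],[47,0]]
[[38,19],[41,14],[42,3],[47,0]]
[[35,19],[45,3],[47,0]]
[[35,19],[45,3],[47,0]]
[[35,19],[45,5],[48,0]]
[[14,15],[15,0],[35,19],[45,5],[48,0]]
[[14,15],[15,0],[35,19],[45,5],[48,0]]
[[14,15],[15,0],[35,19],[45,5],[48,0]]
[[6,17],[10,0],[14,15],[15,0],[35,19],[45,5],[48,0]]
[[6,17],[10,0],[14,15],[15,0],[35,19],[45,5],[48,0]]
[[6,17],[10,0],[14,15],[15,0],[17,14],[19,0],[35,19],[45,5],[48,0]]
[[6,17],[10,0],[14,15],[15,0],[17,14],[19,0],[35,19],[47,5],[48,0]]
[[6,17],[10,0],[14,15],[15,0],[17,14],[19,0],[35,19],[47,5],[48,0]]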